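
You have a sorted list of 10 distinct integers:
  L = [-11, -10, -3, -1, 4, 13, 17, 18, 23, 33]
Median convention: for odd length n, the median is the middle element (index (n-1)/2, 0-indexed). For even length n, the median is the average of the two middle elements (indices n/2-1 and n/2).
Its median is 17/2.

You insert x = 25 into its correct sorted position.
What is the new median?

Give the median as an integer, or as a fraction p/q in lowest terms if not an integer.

Old list (sorted, length 10): [-11, -10, -3, -1, 4, 13, 17, 18, 23, 33]
Old median = 17/2
Insert x = 25
Old length even (10). Middle pair: indices 4,5 = 4,13.
New length odd (11). New median = single middle element.
x = 25: 9 elements are < x, 1 elements are > x.
New sorted list: [-11, -10, -3, -1, 4, 13, 17, 18, 23, 25, 33]
New median = 13

Answer: 13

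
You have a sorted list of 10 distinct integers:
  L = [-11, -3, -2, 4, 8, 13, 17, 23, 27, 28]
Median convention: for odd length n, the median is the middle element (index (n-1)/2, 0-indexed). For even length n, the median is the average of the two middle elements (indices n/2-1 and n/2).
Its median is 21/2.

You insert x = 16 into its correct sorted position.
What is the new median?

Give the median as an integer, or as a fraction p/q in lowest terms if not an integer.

Answer: 13

Derivation:
Old list (sorted, length 10): [-11, -3, -2, 4, 8, 13, 17, 23, 27, 28]
Old median = 21/2
Insert x = 16
Old length even (10). Middle pair: indices 4,5 = 8,13.
New length odd (11). New median = single middle element.
x = 16: 6 elements are < x, 4 elements are > x.
New sorted list: [-11, -3, -2, 4, 8, 13, 16, 17, 23, 27, 28]
New median = 13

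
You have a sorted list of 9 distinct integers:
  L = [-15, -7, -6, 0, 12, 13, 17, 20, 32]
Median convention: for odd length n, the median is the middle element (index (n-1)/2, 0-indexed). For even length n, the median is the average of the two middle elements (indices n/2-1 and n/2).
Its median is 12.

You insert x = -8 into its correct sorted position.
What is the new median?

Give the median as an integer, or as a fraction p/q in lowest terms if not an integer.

Answer: 6

Derivation:
Old list (sorted, length 9): [-15, -7, -6, 0, 12, 13, 17, 20, 32]
Old median = 12
Insert x = -8
Old length odd (9). Middle was index 4 = 12.
New length even (10). New median = avg of two middle elements.
x = -8: 1 elements are < x, 8 elements are > x.
New sorted list: [-15, -8, -7, -6, 0, 12, 13, 17, 20, 32]
New median = 6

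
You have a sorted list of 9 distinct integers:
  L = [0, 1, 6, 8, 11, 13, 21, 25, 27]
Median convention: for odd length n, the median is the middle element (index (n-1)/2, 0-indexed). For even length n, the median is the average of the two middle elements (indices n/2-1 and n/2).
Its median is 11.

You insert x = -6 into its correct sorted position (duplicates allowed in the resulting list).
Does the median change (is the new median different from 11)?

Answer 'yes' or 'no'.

Answer: yes

Derivation:
Old median = 11
Insert x = -6
New median = 19/2
Changed? yes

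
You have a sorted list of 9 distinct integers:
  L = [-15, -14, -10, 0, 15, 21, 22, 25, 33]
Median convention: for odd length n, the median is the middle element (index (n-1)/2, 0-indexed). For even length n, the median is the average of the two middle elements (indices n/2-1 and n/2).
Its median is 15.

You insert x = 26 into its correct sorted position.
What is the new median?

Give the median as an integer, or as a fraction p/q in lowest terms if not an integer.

Old list (sorted, length 9): [-15, -14, -10, 0, 15, 21, 22, 25, 33]
Old median = 15
Insert x = 26
Old length odd (9). Middle was index 4 = 15.
New length even (10). New median = avg of two middle elements.
x = 26: 8 elements are < x, 1 elements are > x.
New sorted list: [-15, -14, -10, 0, 15, 21, 22, 25, 26, 33]
New median = 18

Answer: 18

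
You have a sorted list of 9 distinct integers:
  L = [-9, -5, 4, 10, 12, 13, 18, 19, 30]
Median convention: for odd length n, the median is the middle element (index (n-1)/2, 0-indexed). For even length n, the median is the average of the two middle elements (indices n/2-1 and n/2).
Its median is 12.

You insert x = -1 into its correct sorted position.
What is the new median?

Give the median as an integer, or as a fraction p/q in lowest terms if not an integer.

Answer: 11

Derivation:
Old list (sorted, length 9): [-9, -5, 4, 10, 12, 13, 18, 19, 30]
Old median = 12
Insert x = -1
Old length odd (9). Middle was index 4 = 12.
New length even (10). New median = avg of two middle elements.
x = -1: 2 elements are < x, 7 elements are > x.
New sorted list: [-9, -5, -1, 4, 10, 12, 13, 18, 19, 30]
New median = 11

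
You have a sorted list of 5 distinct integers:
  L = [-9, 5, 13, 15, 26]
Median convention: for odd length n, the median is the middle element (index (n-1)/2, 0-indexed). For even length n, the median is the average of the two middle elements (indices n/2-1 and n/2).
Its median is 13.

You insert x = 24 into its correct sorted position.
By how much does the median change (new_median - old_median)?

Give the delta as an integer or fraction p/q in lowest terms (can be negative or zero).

Old median = 13
After inserting x = 24: new sorted = [-9, 5, 13, 15, 24, 26]
New median = 14
Delta = 14 - 13 = 1

Answer: 1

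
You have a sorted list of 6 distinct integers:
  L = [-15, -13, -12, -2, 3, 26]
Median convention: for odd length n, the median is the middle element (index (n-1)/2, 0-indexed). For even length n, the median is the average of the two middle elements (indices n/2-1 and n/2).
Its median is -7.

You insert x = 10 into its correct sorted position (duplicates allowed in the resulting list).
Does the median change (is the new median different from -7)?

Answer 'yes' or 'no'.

Answer: yes

Derivation:
Old median = -7
Insert x = 10
New median = -2
Changed? yes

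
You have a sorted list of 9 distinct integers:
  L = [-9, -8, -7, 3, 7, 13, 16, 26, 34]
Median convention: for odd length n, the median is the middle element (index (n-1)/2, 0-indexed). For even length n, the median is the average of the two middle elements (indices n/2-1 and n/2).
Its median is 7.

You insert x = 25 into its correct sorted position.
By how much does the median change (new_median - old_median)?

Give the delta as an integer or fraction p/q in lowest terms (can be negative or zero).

Answer: 3

Derivation:
Old median = 7
After inserting x = 25: new sorted = [-9, -8, -7, 3, 7, 13, 16, 25, 26, 34]
New median = 10
Delta = 10 - 7 = 3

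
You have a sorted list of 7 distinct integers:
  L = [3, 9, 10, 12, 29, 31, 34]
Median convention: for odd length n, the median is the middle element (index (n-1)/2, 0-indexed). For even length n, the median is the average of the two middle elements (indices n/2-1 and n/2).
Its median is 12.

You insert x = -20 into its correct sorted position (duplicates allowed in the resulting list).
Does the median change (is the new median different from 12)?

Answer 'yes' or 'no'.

Old median = 12
Insert x = -20
New median = 11
Changed? yes

Answer: yes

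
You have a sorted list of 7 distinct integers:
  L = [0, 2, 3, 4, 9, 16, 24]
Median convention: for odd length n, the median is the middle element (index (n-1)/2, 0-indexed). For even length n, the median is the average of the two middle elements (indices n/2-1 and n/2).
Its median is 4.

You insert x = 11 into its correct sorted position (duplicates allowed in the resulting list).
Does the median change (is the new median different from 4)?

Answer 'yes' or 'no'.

Answer: yes

Derivation:
Old median = 4
Insert x = 11
New median = 13/2
Changed? yes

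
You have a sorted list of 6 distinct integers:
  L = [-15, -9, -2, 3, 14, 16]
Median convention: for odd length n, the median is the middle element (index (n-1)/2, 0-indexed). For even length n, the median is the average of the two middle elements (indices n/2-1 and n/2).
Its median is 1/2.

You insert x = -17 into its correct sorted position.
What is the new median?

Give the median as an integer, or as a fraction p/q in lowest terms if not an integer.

Old list (sorted, length 6): [-15, -9, -2, 3, 14, 16]
Old median = 1/2
Insert x = -17
Old length even (6). Middle pair: indices 2,3 = -2,3.
New length odd (7). New median = single middle element.
x = -17: 0 elements are < x, 6 elements are > x.
New sorted list: [-17, -15, -9, -2, 3, 14, 16]
New median = -2

Answer: -2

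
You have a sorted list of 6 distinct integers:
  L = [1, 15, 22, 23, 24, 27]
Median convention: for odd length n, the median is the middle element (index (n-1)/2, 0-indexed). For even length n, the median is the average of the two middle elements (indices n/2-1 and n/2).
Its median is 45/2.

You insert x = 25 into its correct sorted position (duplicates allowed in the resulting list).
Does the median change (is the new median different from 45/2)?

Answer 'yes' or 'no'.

Answer: yes

Derivation:
Old median = 45/2
Insert x = 25
New median = 23
Changed? yes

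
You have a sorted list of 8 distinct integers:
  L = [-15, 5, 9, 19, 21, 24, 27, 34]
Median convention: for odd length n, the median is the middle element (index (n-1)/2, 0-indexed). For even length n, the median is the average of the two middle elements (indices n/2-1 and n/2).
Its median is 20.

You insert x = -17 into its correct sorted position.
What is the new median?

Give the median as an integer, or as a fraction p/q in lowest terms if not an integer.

Answer: 19

Derivation:
Old list (sorted, length 8): [-15, 5, 9, 19, 21, 24, 27, 34]
Old median = 20
Insert x = -17
Old length even (8). Middle pair: indices 3,4 = 19,21.
New length odd (9). New median = single middle element.
x = -17: 0 elements are < x, 8 elements are > x.
New sorted list: [-17, -15, 5, 9, 19, 21, 24, 27, 34]
New median = 19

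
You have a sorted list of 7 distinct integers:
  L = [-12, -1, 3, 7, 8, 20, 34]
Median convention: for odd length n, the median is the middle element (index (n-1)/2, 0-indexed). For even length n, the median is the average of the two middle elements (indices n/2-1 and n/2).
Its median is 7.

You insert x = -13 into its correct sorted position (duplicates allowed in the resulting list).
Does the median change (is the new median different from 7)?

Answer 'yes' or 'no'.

Answer: yes

Derivation:
Old median = 7
Insert x = -13
New median = 5
Changed? yes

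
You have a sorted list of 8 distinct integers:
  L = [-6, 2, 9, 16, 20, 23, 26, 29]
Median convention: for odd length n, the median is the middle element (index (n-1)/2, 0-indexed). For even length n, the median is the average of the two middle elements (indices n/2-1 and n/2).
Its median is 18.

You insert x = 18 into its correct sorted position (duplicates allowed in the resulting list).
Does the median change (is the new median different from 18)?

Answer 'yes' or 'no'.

Old median = 18
Insert x = 18
New median = 18
Changed? no

Answer: no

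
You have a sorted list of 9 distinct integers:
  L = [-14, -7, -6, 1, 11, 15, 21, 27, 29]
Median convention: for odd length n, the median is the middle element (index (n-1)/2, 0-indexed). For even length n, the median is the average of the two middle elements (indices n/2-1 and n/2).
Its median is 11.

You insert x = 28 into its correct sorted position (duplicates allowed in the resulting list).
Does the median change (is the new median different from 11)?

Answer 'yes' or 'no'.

Answer: yes

Derivation:
Old median = 11
Insert x = 28
New median = 13
Changed? yes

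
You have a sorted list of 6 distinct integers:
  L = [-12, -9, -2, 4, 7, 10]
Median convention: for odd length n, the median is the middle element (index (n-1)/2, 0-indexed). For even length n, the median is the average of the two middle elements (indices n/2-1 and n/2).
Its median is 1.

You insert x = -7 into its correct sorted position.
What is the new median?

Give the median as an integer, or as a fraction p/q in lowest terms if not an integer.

Answer: -2

Derivation:
Old list (sorted, length 6): [-12, -9, -2, 4, 7, 10]
Old median = 1
Insert x = -7
Old length even (6). Middle pair: indices 2,3 = -2,4.
New length odd (7). New median = single middle element.
x = -7: 2 elements are < x, 4 elements are > x.
New sorted list: [-12, -9, -7, -2, 4, 7, 10]
New median = -2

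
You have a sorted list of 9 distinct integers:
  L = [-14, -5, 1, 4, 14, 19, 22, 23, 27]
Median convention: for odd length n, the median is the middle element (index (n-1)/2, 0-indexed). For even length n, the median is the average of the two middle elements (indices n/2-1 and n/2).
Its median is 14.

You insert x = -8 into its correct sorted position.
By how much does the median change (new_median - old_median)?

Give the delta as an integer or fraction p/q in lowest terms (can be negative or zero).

Answer: -5

Derivation:
Old median = 14
After inserting x = -8: new sorted = [-14, -8, -5, 1, 4, 14, 19, 22, 23, 27]
New median = 9
Delta = 9 - 14 = -5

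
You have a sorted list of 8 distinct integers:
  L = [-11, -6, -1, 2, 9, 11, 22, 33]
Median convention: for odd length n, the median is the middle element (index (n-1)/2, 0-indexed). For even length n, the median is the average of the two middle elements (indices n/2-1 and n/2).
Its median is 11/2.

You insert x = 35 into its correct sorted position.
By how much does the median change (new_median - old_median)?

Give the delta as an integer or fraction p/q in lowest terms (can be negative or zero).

Old median = 11/2
After inserting x = 35: new sorted = [-11, -6, -1, 2, 9, 11, 22, 33, 35]
New median = 9
Delta = 9 - 11/2 = 7/2

Answer: 7/2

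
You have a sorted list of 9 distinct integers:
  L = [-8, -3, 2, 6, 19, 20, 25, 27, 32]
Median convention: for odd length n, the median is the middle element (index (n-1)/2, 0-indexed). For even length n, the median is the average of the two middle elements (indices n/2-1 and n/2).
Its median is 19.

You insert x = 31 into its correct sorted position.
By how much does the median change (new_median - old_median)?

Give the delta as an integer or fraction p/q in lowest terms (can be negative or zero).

Old median = 19
After inserting x = 31: new sorted = [-8, -3, 2, 6, 19, 20, 25, 27, 31, 32]
New median = 39/2
Delta = 39/2 - 19 = 1/2

Answer: 1/2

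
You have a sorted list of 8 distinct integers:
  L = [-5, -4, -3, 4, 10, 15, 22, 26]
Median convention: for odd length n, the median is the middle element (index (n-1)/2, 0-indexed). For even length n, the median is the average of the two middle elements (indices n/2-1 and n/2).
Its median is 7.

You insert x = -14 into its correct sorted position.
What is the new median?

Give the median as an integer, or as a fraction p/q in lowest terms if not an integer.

Old list (sorted, length 8): [-5, -4, -3, 4, 10, 15, 22, 26]
Old median = 7
Insert x = -14
Old length even (8). Middle pair: indices 3,4 = 4,10.
New length odd (9). New median = single middle element.
x = -14: 0 elements are < x, 8 elements are > x.
New sorted list: [-14, -5, -4, -3, 4, 10, 15, 22, 26]
New median = 4

Answer: 4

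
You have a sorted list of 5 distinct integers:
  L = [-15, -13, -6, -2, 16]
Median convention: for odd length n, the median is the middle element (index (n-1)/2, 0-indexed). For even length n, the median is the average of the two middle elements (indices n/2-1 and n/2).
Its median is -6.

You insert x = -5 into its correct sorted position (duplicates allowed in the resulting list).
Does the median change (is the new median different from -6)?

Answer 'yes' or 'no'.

Answer: yes

Derivation:
Old median = -6
Insert x = -5
New median = -11/2
Changed? yes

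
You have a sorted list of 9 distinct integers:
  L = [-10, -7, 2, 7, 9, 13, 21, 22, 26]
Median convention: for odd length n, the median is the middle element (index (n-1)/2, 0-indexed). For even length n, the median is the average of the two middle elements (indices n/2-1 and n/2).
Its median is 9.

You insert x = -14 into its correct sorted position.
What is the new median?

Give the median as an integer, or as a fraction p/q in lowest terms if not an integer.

Answer: 8

Derivation:
Old list (sorted, length 9): [-10, -7, 2, 7, 9, 13, 21, 22, 26]
Old median = 9
Insert x = -14
Old length odd (9). Middle was index 4 = 9.
New length even (10). New median = avg of two middle elements.
x = -14: 0 elements are < x, 9 elements are > x.
New sorted list: [-14, -10, -7, 2, 7, 9, 13, 21, 22, 26]
New median = 8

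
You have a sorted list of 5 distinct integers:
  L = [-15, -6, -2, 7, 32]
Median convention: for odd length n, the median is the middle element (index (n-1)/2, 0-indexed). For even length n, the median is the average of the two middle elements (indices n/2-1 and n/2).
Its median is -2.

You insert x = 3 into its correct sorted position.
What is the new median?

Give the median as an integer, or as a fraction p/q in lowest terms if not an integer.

Old list (sorted, length 5): [-15, -6, -2, 7, 32]
Old median = -2
Insert x = 3
Old length odd (5). Middle was index 2 = -2.
New length even (6). New median = avg of two middle elements.
x = 3: 3 elements are < x, 2 elements are > x.
New sorted list: [-15, -6, -2, 3, 7, 32]
New median = 1/2

Answer: 1/2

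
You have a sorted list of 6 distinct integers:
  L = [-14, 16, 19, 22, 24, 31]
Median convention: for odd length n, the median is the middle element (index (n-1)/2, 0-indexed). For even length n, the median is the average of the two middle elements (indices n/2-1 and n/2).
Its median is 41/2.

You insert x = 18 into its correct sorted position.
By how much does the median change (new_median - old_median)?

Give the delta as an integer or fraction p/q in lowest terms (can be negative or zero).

Answer: -3/2

Derivation:
Old median = 41/2
After inserting x = 18: new sorted = [-14, 16, 18, 19, 22, 24, 31]
New median = 19
Delta = 19 - 41/2 = -3/2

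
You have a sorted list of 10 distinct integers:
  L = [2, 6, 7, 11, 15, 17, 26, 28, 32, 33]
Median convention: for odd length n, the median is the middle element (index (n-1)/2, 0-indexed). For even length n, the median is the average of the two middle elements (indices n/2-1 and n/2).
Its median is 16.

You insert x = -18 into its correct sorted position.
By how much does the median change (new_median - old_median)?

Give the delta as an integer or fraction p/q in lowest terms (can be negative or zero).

Answer: -1

Derivation:
Old median = 16
After inserting x = -18: new sorted = [-18, 2, 6, 7, 11, 15, 17, 26, 28, 32, 33]
New median = 15
Delta = 15 - 16 = -1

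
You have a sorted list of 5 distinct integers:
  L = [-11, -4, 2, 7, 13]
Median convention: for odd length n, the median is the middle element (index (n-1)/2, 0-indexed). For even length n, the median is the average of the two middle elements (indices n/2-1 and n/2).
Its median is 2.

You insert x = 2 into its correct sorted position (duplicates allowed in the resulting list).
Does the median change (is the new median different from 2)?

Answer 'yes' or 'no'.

Answer: no

Derivation:
Old median = 2
Insert x = 2
New median = 2
Changed? no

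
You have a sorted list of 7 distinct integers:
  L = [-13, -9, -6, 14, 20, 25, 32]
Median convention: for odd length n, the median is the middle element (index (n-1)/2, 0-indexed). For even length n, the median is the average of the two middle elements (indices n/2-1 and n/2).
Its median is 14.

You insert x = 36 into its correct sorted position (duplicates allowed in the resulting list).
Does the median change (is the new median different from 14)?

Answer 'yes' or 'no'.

Old median = 14
Insert x = 36
New median = 17
Changed? yes

Answer: yes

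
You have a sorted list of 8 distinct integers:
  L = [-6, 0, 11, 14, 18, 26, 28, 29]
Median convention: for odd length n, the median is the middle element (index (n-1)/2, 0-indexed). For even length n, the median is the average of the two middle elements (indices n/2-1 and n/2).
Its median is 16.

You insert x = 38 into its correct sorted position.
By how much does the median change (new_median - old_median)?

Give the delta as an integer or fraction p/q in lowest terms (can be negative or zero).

Old median = 16
After inserting x = 38: new sorted = [-6, 0, 11, 14, 18, 26, 28, 29, 38]
New median = 18
Delta = 18 - 16 = 2

Answer: 2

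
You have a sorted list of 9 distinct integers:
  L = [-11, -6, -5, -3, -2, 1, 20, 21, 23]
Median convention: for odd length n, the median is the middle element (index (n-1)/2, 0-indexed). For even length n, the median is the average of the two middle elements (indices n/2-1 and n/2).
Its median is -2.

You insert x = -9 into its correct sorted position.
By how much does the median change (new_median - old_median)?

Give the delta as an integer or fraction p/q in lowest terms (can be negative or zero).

Old median = -2
After inserting x = -9: new sorted = [-11, -9, -6, -5, -3, -2, 1, 20, 21, 23]
New median = -5/2
Delta = -5/2 - -2 = -1/2

Answer: -1/2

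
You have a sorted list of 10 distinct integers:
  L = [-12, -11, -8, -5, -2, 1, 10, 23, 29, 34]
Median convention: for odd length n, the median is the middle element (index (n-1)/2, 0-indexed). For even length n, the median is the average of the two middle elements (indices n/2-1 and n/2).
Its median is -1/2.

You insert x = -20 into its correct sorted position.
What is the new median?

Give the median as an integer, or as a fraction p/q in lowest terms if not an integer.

Old list (sorted, length 10): [-12, -11, -8, -5, -2, 1, 10, 23, 29, 34]
Old median = -1/2
Insert x = -20
Old length even (10). Middle pair: indices 4,5 = -2,1.
New length odd (11). New median = single middle element.
x = -20: 0 elements are < x, 10 elements are > x.
New sorted list: [-20, -12, -11, -8, -5, -2, 1, 10, 23, 29, 34]
New median = -2

Answer: -2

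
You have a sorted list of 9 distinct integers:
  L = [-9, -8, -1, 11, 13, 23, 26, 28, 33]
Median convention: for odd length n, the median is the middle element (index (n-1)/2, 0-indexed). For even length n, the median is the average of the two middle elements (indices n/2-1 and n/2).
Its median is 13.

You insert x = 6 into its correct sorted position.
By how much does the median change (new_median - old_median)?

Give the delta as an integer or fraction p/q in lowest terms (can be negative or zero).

Old median = 13
After inserting x = 6: new sorted = [-9, -8, -1, 6, 11, 13, 23, 26, 28, 33]
New median = 12
Delta = 12 - 13 = -1

Answer: -1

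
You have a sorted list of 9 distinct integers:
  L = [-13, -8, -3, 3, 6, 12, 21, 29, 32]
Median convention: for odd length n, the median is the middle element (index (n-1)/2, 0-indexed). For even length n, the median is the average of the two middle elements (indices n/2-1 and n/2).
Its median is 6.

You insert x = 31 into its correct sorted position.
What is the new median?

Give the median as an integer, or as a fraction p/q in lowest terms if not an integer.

Old list (sorted, length 9): [-13, -8, -3, 3, 6, 12, 21, 29, 32]
Old median = 6
Insert x = 31
Old length odd (9). Middle was index 4 = 6.
New length even (10). New median = avg of two middle elements.
x = 31: 8 elements are < x, 1 elements are > x.
New sorted list: [-13, -8, -3, 3, 6, 12, 21, 29, 31, 32]
New median = 9

Answer: 9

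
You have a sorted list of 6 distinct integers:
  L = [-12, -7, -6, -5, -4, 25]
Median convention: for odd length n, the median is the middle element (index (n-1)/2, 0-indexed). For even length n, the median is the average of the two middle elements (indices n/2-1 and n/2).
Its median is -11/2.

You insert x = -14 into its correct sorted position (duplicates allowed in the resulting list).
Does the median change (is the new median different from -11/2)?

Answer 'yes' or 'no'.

Old median = -11/2
Insert x = -14
New median = -6
Changed? yes

Answer: yes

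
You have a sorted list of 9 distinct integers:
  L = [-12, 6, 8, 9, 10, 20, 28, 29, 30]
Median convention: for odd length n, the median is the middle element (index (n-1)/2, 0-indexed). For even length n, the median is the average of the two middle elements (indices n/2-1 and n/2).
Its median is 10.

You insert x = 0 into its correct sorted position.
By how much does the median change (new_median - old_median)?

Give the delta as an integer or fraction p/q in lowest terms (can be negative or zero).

Answer: -1/2

Derivation:
Old median = 10
After inserting x = 0: new sorted = [-12, 0, 6, 8, 9, 10, 20, 28, 29, 30]
New median = 19/2
Delta = 19/2 - 10 = -1/2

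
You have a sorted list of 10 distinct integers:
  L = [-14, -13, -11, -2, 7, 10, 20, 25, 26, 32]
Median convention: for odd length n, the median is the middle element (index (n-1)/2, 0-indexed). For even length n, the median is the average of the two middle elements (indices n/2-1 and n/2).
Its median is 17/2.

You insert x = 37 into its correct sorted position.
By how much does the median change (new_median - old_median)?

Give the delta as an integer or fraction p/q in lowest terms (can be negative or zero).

Answer: 3/2

Derivation:
Old median = 17/2
After inserting x = 37: new sorted = [-14, -13, -11, -2, 7, 10, 20, 25, 26, 32, 37]
New median = 10
Delta = 10 - 17/2 = 3/2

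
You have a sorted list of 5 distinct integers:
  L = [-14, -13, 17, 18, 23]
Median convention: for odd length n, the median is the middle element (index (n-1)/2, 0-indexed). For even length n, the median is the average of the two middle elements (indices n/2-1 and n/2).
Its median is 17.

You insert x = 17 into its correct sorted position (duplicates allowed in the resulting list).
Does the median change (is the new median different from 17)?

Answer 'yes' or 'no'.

Answer: no

Derivation:
Old median = 17
Insert x = 17
New median = 17
Changed? no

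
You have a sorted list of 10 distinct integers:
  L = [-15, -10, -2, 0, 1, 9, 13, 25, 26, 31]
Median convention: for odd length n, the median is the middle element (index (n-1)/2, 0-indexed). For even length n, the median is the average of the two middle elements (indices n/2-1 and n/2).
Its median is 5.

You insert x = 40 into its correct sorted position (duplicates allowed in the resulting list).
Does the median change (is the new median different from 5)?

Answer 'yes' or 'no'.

Old median = 5
Insert x = 40
New median = 9
Changed? yes

Answer: yes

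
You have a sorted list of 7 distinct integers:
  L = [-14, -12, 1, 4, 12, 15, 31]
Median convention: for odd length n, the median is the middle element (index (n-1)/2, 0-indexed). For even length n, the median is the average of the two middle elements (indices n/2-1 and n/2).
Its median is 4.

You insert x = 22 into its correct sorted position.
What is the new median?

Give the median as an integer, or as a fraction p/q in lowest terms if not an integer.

Old list (sorted, length 7): [-14, -12, 1, 4, 12, 15, 31]
Old median = 4
Insert x = 22
Old length odd (7). Middle was index 3 = 4.
New length even (8). New median = avg of two middle elements.
x = 22: 6 elements are < x, 1 elements are > x.
New sorted list: [-14, -12, 1, 4, 12, 15, 22, 31]
New median = 8

Answer: 8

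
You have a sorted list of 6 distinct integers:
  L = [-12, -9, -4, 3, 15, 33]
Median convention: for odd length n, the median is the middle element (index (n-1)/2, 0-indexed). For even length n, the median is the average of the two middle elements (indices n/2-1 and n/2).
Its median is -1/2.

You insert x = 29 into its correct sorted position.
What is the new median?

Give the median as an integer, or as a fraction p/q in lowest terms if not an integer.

Answer: 3

Derivation:
Old list (sorted, length 6): [-12, -9, -4, 3, 15, 33]
Old median = -1/2
Insert x = 29
Old length even (6). Middle pair: indices 2,3 = -4,3.
New length odd (7). New median = single middle element.
x = 29: 5 elements are < x, 1 elements are > x.
New sorted list: [-12, -9, -4, 3, 15, 29, 33]
New median = 3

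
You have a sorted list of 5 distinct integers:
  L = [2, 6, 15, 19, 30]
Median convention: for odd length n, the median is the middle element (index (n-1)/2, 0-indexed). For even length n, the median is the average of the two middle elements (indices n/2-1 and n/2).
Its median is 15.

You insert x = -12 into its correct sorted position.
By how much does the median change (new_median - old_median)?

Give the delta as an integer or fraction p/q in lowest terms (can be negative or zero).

Old median = 15
After inserting x = -12: new sorted = [-12, 2, 6, 15, 19, 30]
New median = 21/2
Delta = 21/2 - 15 = -9/2

Answer: -9/2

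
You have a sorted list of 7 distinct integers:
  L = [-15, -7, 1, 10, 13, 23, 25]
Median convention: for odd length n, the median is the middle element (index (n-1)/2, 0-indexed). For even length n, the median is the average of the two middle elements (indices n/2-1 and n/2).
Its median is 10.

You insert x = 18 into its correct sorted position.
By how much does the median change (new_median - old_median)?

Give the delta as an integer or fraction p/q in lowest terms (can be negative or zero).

Answer: 3/2

Derivation:
Old median = 10
After inserting x = 18: new sorted = [-15, -7, 1, 10, 13, 18, 23, 25]
New median = 23/2
Delta = 23/2 - 10 = 3/2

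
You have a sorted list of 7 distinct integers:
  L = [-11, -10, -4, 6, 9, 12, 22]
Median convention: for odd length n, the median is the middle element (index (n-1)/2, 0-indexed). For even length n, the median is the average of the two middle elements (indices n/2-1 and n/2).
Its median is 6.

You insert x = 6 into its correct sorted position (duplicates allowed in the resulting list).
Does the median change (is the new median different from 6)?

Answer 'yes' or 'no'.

Old median = 6
Insert x = 6
New median = 6
Changed? no

Answer: no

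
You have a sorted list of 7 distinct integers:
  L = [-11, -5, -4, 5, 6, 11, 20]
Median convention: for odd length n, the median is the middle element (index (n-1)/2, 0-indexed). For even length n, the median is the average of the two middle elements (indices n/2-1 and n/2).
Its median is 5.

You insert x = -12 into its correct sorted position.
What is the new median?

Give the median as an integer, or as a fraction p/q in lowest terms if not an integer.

Old list (sorted, length 7): [-11, -5, -4, 5, 6, 11, 20]
Old median = 5
Insert x = -12
Old length odd (7). Middle was index 3 = 5.
New length even (8). New median = avg of two middle elements.
x = -12: 0 elements are < x, 7 elements are > x.
New sorted list: [-12, -11, -5, -4, 5, 6, 11, 20]
New median = 1/2

Answer: 1/2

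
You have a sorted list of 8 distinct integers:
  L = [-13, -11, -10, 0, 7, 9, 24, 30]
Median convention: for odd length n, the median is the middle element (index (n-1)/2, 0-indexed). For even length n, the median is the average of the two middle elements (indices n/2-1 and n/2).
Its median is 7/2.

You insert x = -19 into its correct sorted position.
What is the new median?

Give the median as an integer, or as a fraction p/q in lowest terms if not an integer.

Answer: 0

Derivation:
Old list (sorted, length 8): [-13, -11, -10, 0, 7, 9, 24, 30]
Old median = 7/2
Insert x = -19
Old length even (8). Middle pair: indices 3,4 = 0,7.
New length odd (9). New median = single middle element.
x = -19: 0 elements are < x, 8 elements are > x.
New sorted list: [-19, -13, -11, -10, 0, 7, 9, 24, 30]
New median = 0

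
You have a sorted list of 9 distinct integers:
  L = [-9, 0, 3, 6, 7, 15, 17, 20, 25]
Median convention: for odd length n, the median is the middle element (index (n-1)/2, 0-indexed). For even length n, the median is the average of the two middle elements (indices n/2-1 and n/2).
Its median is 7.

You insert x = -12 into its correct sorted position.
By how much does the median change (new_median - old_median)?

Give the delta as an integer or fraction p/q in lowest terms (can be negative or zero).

Old median = 7
After inserting x = -12: new sorted = [-12, -9, 0, 3, 6, 7, 15, 17, 20, 25]
New median = 13/2
Delta = 13/2 - 7 = -1/2

Answer: -1/2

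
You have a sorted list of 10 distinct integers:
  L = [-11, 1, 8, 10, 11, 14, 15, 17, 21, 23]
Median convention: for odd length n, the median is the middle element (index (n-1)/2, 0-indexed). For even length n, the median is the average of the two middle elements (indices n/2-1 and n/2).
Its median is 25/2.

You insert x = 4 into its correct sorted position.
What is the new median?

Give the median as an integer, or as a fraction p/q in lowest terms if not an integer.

Answer: 11

Derivation:
Old list (sorted, length 10): [-11, 1, 8, 10, 11, 14, 15, 17, 21, 23]
Old median = 25/2
Insert x = 4
Old length even (10). Middle pair: indices 4,5 = 11,14.
New length odd (11). New median = single middle element.
x = 4: 2 elements are < x, 8 elements are > x.
New sorted list: [-11, 1, 4, 8, 10, 11, 14, 15, 17, 21, 23]
New median = 11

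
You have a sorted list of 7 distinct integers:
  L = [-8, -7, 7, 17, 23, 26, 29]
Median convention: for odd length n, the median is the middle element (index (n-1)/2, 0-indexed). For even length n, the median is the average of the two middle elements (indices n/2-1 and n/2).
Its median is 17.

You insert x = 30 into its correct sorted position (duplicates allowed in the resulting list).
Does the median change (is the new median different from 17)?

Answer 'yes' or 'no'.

Old median = 17
Insert x = 30
New median = 20
Changed? yes

Answer: yes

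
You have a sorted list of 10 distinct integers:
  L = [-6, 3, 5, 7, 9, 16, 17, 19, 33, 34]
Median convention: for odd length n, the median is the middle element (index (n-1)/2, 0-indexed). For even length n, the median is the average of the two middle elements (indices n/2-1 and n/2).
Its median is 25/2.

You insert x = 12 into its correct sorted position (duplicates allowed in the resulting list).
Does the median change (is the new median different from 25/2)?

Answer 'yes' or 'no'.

Old median = 25/2
Insert x = 12
New median = 12
Changed? yes

Answer: yes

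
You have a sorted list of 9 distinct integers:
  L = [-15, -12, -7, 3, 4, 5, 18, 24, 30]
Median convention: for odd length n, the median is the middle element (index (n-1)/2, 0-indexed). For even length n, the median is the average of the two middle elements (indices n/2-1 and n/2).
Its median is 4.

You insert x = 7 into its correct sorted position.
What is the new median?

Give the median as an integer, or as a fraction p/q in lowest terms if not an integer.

Old list (sorted, length 9): [-15, -12, -7, 3, 4, 5, 18, 24, 30]
Old median = 4
Insert x = 7
Old length odd (9). Middle was index 4 = 4.
New length even (10). New median = avg of two middle elements.
x = 7: 6 elements are < x, 3 elements are > x.
New sorted list: [-15, -12, -7, 3, 4, 5, 7, 18, 24, 30]
New median = 9/2

Answer: 9/2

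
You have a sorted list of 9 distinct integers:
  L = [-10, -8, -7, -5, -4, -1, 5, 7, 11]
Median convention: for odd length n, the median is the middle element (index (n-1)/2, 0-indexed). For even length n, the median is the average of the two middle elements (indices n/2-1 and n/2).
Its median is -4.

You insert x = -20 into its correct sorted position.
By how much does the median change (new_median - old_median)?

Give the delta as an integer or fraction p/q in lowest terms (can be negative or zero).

Old median = -4
After inserting x = -20: new sorted = [-20, -10, -8, -7, -5, -4, -1, 5, 7, 11]
New median = -9/2
Delta = -9/2 - -4 = -1/2

Answer: -1/2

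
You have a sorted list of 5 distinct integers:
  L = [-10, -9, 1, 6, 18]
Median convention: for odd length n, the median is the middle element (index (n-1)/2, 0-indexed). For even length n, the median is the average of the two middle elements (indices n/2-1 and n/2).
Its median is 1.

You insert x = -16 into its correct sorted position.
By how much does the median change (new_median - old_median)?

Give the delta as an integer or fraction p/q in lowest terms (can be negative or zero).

Answer: -5

Derivation:
Old median = 1
After inserting x = -16: new sorted = [-16, -10, -9, 1, 6, 18]
New median = -4
Delta = -4 - 1 = -5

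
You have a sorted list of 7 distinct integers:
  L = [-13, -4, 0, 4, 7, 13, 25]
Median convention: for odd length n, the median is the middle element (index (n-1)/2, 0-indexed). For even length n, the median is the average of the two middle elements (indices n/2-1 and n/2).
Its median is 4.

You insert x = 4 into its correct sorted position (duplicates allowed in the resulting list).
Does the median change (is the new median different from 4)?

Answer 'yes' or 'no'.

Answer: no

Derivation:
Old median = 4
Insert x = 4
New median = 4
Changed? no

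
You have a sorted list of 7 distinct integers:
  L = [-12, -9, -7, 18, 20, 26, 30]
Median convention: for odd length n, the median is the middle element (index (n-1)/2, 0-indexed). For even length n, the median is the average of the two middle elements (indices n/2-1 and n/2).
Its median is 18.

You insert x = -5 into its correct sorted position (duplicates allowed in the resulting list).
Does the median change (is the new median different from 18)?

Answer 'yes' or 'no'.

Answer: yes

Derivation:
Old median = 18
Insert x = -5
New median = 13/2
Changed? yes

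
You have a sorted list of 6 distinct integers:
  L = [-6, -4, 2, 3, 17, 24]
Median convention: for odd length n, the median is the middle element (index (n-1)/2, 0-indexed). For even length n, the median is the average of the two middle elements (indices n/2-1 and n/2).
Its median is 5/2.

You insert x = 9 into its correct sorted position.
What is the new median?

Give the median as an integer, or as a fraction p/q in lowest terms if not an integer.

Answer: 3

Derivation:
Old list (sorted, length 6): [-6, -4, 2, 3, 17, 24]
Old median = 5/2
Insert x = 9
Old length even (6). Middle pair: indices 2,3 = 2,3.
New length odd (7). New median = single middle element.
x = 9: 4 elements are < x, 2 elements are > x.
New sorted list: [-6, -4, 2, 3, 9, 17, 24]
New median = 3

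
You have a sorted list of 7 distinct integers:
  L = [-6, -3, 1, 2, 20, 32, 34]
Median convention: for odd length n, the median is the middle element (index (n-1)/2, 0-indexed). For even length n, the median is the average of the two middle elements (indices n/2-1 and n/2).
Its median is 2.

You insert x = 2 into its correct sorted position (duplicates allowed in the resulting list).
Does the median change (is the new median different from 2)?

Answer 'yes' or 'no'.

Old median = 2
Insert x = 2
New median = 2
Changed? no

Answer: no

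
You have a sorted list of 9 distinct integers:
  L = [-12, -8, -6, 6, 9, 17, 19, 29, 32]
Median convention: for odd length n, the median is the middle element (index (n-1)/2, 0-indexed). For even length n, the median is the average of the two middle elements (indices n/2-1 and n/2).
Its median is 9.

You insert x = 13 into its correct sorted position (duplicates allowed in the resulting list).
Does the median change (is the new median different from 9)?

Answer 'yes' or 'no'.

Answer: yes

Derivation:
Old median = 9
Insert x = 13
New median = 11
Changed? yes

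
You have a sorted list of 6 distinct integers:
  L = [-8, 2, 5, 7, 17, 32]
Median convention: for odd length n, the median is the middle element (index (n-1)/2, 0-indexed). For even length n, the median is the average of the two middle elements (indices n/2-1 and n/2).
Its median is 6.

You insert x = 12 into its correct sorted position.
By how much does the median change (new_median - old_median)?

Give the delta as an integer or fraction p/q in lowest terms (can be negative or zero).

Answer: 1

Derivation:
Old median = 6
After inserting x = 12: new sorted = [-8, 2, 5, 7, 12, 17, 32]
New median = 7
Delta = 7 - 6 = 1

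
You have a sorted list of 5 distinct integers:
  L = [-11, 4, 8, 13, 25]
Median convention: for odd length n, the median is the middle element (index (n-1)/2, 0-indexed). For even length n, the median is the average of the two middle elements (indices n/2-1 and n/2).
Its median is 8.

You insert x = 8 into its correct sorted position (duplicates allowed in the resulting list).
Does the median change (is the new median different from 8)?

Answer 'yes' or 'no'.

Answer: no

Derivation:
Old median = 8
Insert x = 8
New median = 8
Changed? no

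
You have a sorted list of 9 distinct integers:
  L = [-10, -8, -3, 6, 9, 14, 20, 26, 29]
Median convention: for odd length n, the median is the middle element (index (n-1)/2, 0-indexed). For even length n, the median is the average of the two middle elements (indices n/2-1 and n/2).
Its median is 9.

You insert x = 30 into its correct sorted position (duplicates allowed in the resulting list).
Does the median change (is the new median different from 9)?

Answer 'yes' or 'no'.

Old median = 9
Insert x = 30
New median = 23/2
Changed? yes

Answer: yes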